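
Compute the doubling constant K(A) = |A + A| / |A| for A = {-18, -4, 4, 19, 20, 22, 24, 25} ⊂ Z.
K = |A + A| / |A| = 34/8 = 17/4

Enumerate A + A = {a + b : a, b ∈ A}. With |A| = 8, there are |A|^2 = 64 ordered sum pairs; collecting distinct values, A + A = {-36, -22, -14, -8, 0, 1, 2, 4, 6, 7, 8, 15, 16, 18, 20, 21, 23, 24, 26, 28, 29, 38, 39, 40, 41, 42, 43, 44, 45, 46, 47, 48, 49, 50}, so |A + A| = 34. Thus K = 34/8 = 17/4. For comparison, the minimum possible |A + A| over all 8-element sets is 2·8 − 1 = 15 (so min K = 15/8), attained only by arithmetic progressions.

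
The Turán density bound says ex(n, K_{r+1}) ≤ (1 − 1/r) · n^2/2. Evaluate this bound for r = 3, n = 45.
Turán density bound = (2/3) · 45^2/2 = 675

Turán's theorem: ex(n, K_{r+1}) is achieved by the complete r-partite Turán graph T(n, r) with parts as balanced as possible, and is at most (1 − 1/r) · n^2/2. For r = 3, n = 45: the density bound is (2/3) · 2025/2 = 675. Since 3 ∣ 45, the Turán graph T(45, 3) has parts of equal size 15, and its edge count e(T(45, 3)) = 675 attains the density bound exactly.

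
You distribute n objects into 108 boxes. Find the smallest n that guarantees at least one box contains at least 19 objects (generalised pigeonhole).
n = (19 − 1)·108 + 1 = 1945

By the generalised pigeonhole principle, to guarantee some box contains ≥ r objects we need more than (r − 1) · k objects total. Threshold: n = (r − 1) · k + 1. With r = 19 and k = 108: n = 18 · 108 + 1 = 1944 + 1 = 1945. For n = 1944 = 18 · 108, we can put exactly 18 objects in every box, avoiding 19 in any single one — so 1945 is tight.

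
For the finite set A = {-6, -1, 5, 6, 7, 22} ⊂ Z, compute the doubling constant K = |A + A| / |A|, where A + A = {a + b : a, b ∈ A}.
K = |A + A| / |A| = 20/6 = 10/3

Enumerate A + A = {a + b : a, b ∈ A}. With |A| = 6, there are |A|^2 = 36 ordered sum pairs; collecting distinct values, A + A = {-12, -7, -2, -1, 0, 1, 4, 5, 6, 10, 11, 12, 13, 14, 16, 21, 27, 28, 29, 44}, so |A + A| = 20. Thus K = 20/6 = 10/3. For comparison, the minimum possible |A + A| over all 6-element sets is 2·6 − 1 = 11 (so min K = 11/6), attained only by arithmetic progressions.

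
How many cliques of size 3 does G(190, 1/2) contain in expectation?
E[# K_3] = C(190, 3) · (1/2)^C(3, 2) = 1125180 / 2^3 = 281295/2 = 140647.5

For each 3-subset S of vertices (there are C(190, 3) = 1125180 such S), let X_S = 1 if S induces a K_3 (all C(3, 2) = 3 edges present). Then P(X_S = 1) = (1/2)^3 = 1/8. By linearity of expectation, E[# K_3] = C(190, 3) · (1/2)^3 = 1125180 / 8 = 281295/2 = 140647.5.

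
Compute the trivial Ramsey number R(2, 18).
R(2, 18) = 18

R(2, k) = k for all k ≥ 2: in a 2-colouring of K_k, either some edge is red (a red K_2) or all edges are blue (a blue K_k). And K_{17} coloured all-blue has no blue K_18, so R(2, 18) > 17. Hence R(2, 18) = 18.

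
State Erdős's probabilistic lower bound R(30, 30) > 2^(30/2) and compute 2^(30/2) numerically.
2^(30/2) = 32768; so R(30, 30) > 32768

Colour each edge of K_n uniformly at random with red/blue. The expected number of monochromatic K_30 is C(n, 30) · 2 · 2^(−C(30,2)). If C(n, 30) · 2^(1 − C(30,2)) < 1, then with positive probability no monochromatic K_30 exists, so R(30, 30) > n. The standard estimate C(n, 30) ≤ n^30/30! shows this inequality holds whenever n ≤ 2^(30/2) (since 30! · 2^(C(30,2) − 1) > 2^(30^2/2) ≥ n^30). Hence R(30, 30) > 2^(30/2) = 32768.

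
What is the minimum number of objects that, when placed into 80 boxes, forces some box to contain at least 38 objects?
n = (38 − 1)·80 + 1 = 2961

By the generalised pigeonhole principle, to guarantee some box contains ≥ r objects we need more than (r − 1) · k objects total. Threshold: n = (r − 1) · k + 1. With r = 38 and k = 80: n = 37 · 80 + 1 = 2960 + 1 = 2961. For n = 2960 = 37 · 80, we can put exactly 37 objects in every box, avoiding 38 in any single one — so 2961 is tight.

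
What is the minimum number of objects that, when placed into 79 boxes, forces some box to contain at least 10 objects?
n = (10 − 1)·79 + 1 = 712

By the generalised pigeonhole principle, to guarantee some box contains ≥ r objects we need more than (r − 1) · k objects total. Threshold: n = (r − 1) · k + 1. With r = 10 and k = 79: n = 9 · 79 + 1 = 711 + 1 = 712. For n = 711 = 9 · 79, we can put exactly 9 objects in every box, avoiding 10 in any single one — so 712 is tight.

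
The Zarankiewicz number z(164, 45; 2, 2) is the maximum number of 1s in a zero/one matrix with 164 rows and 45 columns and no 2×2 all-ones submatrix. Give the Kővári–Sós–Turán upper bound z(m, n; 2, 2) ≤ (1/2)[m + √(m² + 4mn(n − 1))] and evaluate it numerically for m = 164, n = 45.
z(164, 45; 2, 2) ≤ (1/2)[164 + √(164² + 4·164·45·44)] = (1/2)[164 + √1325776] = 657.7117

Kővári–Sós–Turán: let r_1, ..., r_164 be the row sums and z = Σ r_i the total number of 1s. Each pair of columns can share at most one row with both entries 1 (else a 2×2 all-ones block appears), so Σ_i C(r_i, 2) ≤ C(45, 2) = 990. By convexity Σ_i C(r_i, 2) ≥ 164·C(z/164, 2) = z(z − 164)/(2·164), giving z² − 164z − 164·45·44 ≤ 0 and hence z ≤ (1/2)[164 + √(26896 + 4·324720)] = (1/2)[164 + √1325776] ≈ (1/2)(164 + 1151.4235) = 657.7117.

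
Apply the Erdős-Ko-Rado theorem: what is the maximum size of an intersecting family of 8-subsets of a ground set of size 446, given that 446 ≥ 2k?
max |F| = C(445, 7) = 653874237236220

The Erdős-Ko-Rado theorem states: for n ≥ 2k, an intersecting family of k-subsets of an n-element set has size at most C(n − 1, k − 1), with equality for 'star' families {A ⊆ [n] : |A| = k, i ∈ A} (fix an element i). For n = 446, k = 8: C(445, 7) = 653874237236220.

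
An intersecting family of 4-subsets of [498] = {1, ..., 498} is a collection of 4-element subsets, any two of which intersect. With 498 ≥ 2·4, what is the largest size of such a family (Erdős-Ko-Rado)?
max |F| = C(497, 3) = 20337240

The Erdős-Ko-Rado theorem states: for n ≥ 2k, an intersecting family of k-subsets of an n-element set has size at most C(n − 1, k − 1), with equality for 'star' families {A ⊆ [n] : |A| = k, i ∈ A} (fix an element i). For n = 498, k = 4: C(497, 3) = 20337240.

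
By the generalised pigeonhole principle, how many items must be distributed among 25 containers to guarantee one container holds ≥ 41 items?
n = (41 − 1)·25 + 1 = 1001

By the generalised pigeonhole principle, to guarantee some box contains ≥ r objects we need more than (r − 1) · k objects total. Threshold: n = (r − 1) · k + 1. With r = 41 and k = 25: n = 40 · 25 + 1 = 1000 + 1 = 1001. For n = 1000 = 40 · 25, we can put exactly 40 objects in every box, avoiding 41 in any single one — so 1001 is tight.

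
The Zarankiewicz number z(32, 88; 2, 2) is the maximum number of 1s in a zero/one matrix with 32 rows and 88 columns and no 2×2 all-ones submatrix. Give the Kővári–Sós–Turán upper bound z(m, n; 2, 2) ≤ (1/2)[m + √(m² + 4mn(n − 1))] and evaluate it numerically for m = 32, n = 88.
z(32, 88; 2, 2) ≤ (1/2)[32 + √(32² + 4·32·88·87)] = (1/2)[32 + √980992] = 511.2252

Kővári–Sós–Turán: let r_1, ..., r_32 be the row sums and z = Σ r_i the total number of 1s. Each pair of columns can share at most one row with both entries 1 (else a 2×2 all-ones block appears), so Σ_i C(r_i, 2) ≤ C(88, 2) = 3828. By convexity Σ_i C(r_i, 2) ≥ 32·C(z/32, 2) = z(z − 32)/(2·32), giving z² − 32z − 32·88·87 ≤ 0 and hence z ≤ (1/2)[32 + √(1024 + 4·244992)] = (1/2)[32 + √980992] ≈ (1/2)(32 + 990.4504) = 511.2252.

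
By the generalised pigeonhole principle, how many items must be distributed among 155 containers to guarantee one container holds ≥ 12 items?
n = (12 − 1)·155 + 1 = 1706

By the generalised pigeonhole principle, to guarantee some box contains ≥ r objects we need more than (r − 1) · k objects total. Threshold: n = (r − 1) · k + 1. With r = 12 and k = 155: n = 11 · 155 + 1 = 1705 + 1 = 1706. For n = 1705 = 11 · 155, we can put exactly 11 objects in every box, avoiding 12 in any single one — so 1706 is tight.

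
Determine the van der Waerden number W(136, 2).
W(136, 2) = 136 + 1 = 137

A 2-term AP is any pair of integers, so a monochromatic 2-AP exists iff some colour is used at least twice. With 136 colours, the colouring i ↦ i on {1, ..., 136} uses each colour once, avoiding any monochromatic pair, so W(136, 2) > 136. For {1, ..., 137}, pigeonhole forces two integers of the same colour, which form a monochromatic 2-AP. Hence W(136, 2) = 137.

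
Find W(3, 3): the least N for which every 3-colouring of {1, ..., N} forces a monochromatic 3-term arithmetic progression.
W(3, 3) = 27

W(3, 3) = 27. The lower bound W(3, 3) > 26 comes from an explicit good 3-colouring of [1, 26]; the upper bound W(3, 3) ≤ 27 was verified by exhaustive search over 3-colourings of [1, 27].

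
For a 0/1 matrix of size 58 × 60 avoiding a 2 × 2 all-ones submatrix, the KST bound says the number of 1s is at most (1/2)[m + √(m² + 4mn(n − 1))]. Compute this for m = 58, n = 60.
z(58, 60; 2, 2) ≤ (1/2)[58 + √(58² + 4·58·60·59)] = (1/2)[58 + √824644] = 483.0496

Kővári–Sós–Turán: let r_1, ..., r_58 be the row sums and z = Σ r_i the total number of 1s. Each pair of columns can share at most one row with both entries 1 (else a 2×2 all-ones block appears), so Σ_i C(r_i, 2) ≤ C(60, 2) = 1770. By convexity Σ_i C(r_i, 2) ≥ 58·C(z/58, 2) = z(z − 58)/(2·58), giving z² − 58z − 58·60·59 ≤ 0 and hence z ≤ (1/2)[58 + √(3364 + 4·205320)] = (1/2)[58 + √824644] ≈ (1/2)(58 + 908.0991) = 483.0496.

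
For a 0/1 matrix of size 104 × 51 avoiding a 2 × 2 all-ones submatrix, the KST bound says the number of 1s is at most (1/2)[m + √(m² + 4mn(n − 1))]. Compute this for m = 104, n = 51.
z(104, 51; 2, 2) ≤ (1/2)[104 + √(104² + 4·104·51·50)] = (1/2)[104 + √1071616] = 569.5944

Kővári–Sós–Turán: let r_1, ..., r_104 be the row sums and z = Σ r_i the total number of 1s. Each pair of columns can share at most one row with both entries 1 (else a 2×2 all-ones block appears), so Σ_i C(r_i, 2) ≤ C(51, 2) = 1275. By convexity Σ_i C(r_i, 2) ≥ 104·C(z/104, 2) = z(z − 104)/(2·104), giving z² − 104z − 104·51·50 ≤ 0 and hence z ≤ (1/2)[104 + √(10816 + 4·265200)] = (1/2)[104 + √1071616] ≈ (1/2)(104 + 1035.1889) = 569.5944.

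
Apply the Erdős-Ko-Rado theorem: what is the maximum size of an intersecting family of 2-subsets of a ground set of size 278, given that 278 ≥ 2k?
max |F| = C(277, 1) = 277

The Erdős-Ko-Rado theorem states: for n ≥ 2k, an intersecting family of k-subsets of an n-element set has size at most C(n − 1, k − 1), with equality for 'star' families {A ⊆ [n] : |A| = k, i ∈ A} (fix an element i). For n = 278, k = 2: C(277, 1) = 277.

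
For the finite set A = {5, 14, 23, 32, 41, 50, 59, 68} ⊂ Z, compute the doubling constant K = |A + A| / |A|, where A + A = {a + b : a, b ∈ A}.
K = |A + A| / |A| = 15/8

Enumerate A + A = {a + b : a, b ∈ A}. With |A| = 8, there are |A|^2 = 64 ordered sum pairs; collecting distinct values, A + A = {10, 19, 28, 37, 46, 55, 64, 73, 82, 91, 100, 109, 118, 127, 136}, so |A + A| = 15. Thus K = 15/8. Here |A + A| = 2|A| − 1 = 15, the minimum possible — so K = 15/8 is minimal, which holds iff A is an arithmetic progression.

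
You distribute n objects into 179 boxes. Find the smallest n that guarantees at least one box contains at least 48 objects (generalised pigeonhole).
n = (48 − 1)·179 + 1 = 8414

By the generalised pigeonhole principle, to guarantee some box contains ≥ r objects we need more than (r − 1) · k objects total. Threshold: n = (r − 1) · k + 1. With r = 48 and k = 179: n = 47 · 179 + 1 = 8413 + 1 = 8414. For n = 8413 = 47 · 179, we can put exactly 47 objects in every box, avoiding 48 in any single one — so 8414 is tight.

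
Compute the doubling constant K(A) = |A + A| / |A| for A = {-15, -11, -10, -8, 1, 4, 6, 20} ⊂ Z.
K = |A + A| / |A| = 30/8 = 15/4

Enumerate A + A = {a + b : a, b ∈ A}. With |A| = 8, there are |A|^2 = 64 ordered sum pairs; collecting distinct values, A + A = {-30, -26, -25, -23, -22, -21, -20, -19, -18, -16, -14, -11, -10, -9, -7, -6, -5, -4, -2, 2, 5, 7, 8, 9, 10, 12, 21, 24, 26, 40}, so |A + A| = 30. Thus K = 30/8 = 15/4. For comparison, the minimum possible |A + A| over all 8-element sets is 2·8 − 1 = 15 (so min K = 15/8), attained only by arithmetic progressions.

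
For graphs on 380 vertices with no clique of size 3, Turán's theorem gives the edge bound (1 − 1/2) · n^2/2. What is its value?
Turán density bound = (1/2) · 380^2/2 = 36100

Turán's theorem: ex(n, K_{r+1}) is achieved by the complete r-partite Turán graph T(n, r) with parts as balanced as possible, and is at most (1 − 1/r) · n^2/2. For r = 2, n = 380: the density bound is (1/2) · 144400/2 = 36100. Since 2 ∣ 380, the Turán graph T(380, 2) has parts of equal size 190, and its edge count e(T(380, 2)) = 36100 attains the density bound exactly.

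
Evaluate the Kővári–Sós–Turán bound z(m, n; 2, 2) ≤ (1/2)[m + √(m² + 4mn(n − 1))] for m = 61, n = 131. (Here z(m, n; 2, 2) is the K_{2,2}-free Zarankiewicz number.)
z(61, 131; 2, 2) ≤ (1/2)[61 + √(61² + 4·61·131·130)] = (1/2)[61 + √4159041] = 1050.1863

Kővári–Sós–Turán: let r_1, ..., r_61 be the row sums and z = Σ r_i the total number of 1s. Each pair of columns can share at most one row with both entries 1 (else a 2×2 all-ones block appears), so Σ_i C(r_i, 2) ≤ C(131, 2) = 8515. By convexity Σ_i C(r_i, 2) ≥ 61·C(z/61, 2) = z(z − 61)/(2·61), giving z² − 61z − 61·131·130 ≤ 0 and hence z ≤ (1/2)[61 + √(3721 + 4·1038830)] = (1/2)[61 + √4159041] ≈ (1/2)(61 + 2039.3727) = 1050.1863.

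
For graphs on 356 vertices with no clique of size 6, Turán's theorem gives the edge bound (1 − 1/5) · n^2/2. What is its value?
Turán density bound = (4/5) · 356^2/2 = 253472/5 ≈ 50694.4

Turán's theorem: ex(n, K_{r+1}) is achieved by the complete r-partite Turán graph T(n, r) with parts as balanced as possible, and is at most (1 − 1/r) · n^2/2. For r = 5, n = 356: the density bound is (4/5) · 126736/2 = 253472/5 ≈ 50694.4. The integer-valued extremum is e(T(356, 5)) = 50694, which is strictly less than the density bound 253472/5 since 5 ∤ 356 (the parts of T(356, 5) cannot all be equal).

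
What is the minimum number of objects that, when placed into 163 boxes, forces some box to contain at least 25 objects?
n = (25 − 1)·163 + 1 = 3913

By the generalised pigeonhole principle, to guarantee some box contains ≥ r objects we need more than (r − 1) · k objects total. Threshold: n = (r − 1) · k + 1. With r = 25 and k = 163: n = 24 · 163 + 1 = 3912 + 1 = 3913. For n = 3912 = 24 · 163, we can put exactly 24 objects in every box, avoiding 25 in any single one — so 3913 is tight.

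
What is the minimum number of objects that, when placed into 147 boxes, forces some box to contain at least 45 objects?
n = (45 − 1)·147 + 1 = 6469

By the generalised pigeonhole principle, to guarantee some box contains ≥ r objects we need more than (r − 1) · k objects total. Threshold: n = (r − 1) · k + 1. With r = 45 and k = 147: n = 44 · 147 + 1 = 6468 + 1 = 6469. For n = 6468 = 44 · 147, we can put exactly 44 objects in every box, avoiding 45 in any single one — so 6469 is tight.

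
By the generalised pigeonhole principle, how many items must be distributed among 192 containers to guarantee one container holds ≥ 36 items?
n = (36 − 1)·192 + 1 = 6721

By the generalised pigeonhole principle, to guarantee some box contains ≥ r objects we need more than (r − 1) · k objects total. Threshold: n = (r − 1) · k + 1. With r = 36 and k = 192: n = 35 · 192 + 1 = 6720 + 1 = 6721. For n = 6720 = 35 · 192, we can put exactly 35 objects in every box, avoiding 36 in any single one — so 6721 is tight.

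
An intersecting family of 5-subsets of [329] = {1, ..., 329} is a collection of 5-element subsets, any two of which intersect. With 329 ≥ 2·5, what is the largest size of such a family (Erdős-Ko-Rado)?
max |F| = C(328, 4) = 473490550

The Erdős-Ko-Rado theorem states: for n ≥ 2k, an intersecting family of k-subsets of an n-element set has size at most C(n − 1, k − 1), with equality for 'star' families {A ⊆ [n] : |A| = k, i ∈ A} (fix an element i). For n = 329, k = 5: C(328, 4) = 473490550.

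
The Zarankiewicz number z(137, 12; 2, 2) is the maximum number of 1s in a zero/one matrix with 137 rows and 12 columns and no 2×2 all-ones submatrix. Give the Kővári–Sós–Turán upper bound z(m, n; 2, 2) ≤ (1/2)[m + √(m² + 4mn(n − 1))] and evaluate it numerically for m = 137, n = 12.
z(137, 12; 2, 2) ≤ (1/2)[137 + √(137² + 4·137·12·11)] = (1/2)[137 + √91105] = 219.418

Kővári–Sós–Turán: let r_1, ..., r_137 be the row sums and z = Σ r_i the total number of 1s. Each pair of columns can share at most one row with both entries 1 (else a 2×2 all-ones block appears), so Σ_i C(r_i, 2) ≤ C(12, 2) = 66. By convexity Σ_i C(r_i, 2) ≥ 137·C(z/137, 2) = z(z − 137)/(2·137), giving z² − 137z − 137·12·11 ≤ 0 and hence z ≤ (1/2)[137 + √(18769 + 4·18084)] = (1/2)[137 + √91105] ≈ (1/2)(137 + 301.836) = 219.418.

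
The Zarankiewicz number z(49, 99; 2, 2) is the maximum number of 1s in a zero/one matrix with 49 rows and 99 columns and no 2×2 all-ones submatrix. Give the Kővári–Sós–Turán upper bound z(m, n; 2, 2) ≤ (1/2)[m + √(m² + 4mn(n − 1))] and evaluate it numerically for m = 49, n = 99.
z(49, 99; 2, 2) ≤ (1/2)[49 + √(49² + 4·49·99·98)] = (1/2)[49 + √1903993] = 714.4263

Kővári–Sós–Turán: let r_1, ..., r_49 be the row sums and z = Σ r_i the total number of 1s. Each pair of columns can share at most one row with both entries 1 (else a 2×2 all-ones block appears), so Σ_i C(r_i, 2) ≤ C(99, 2) = 4851. By convexity Σ_i C(r_i, 2) ≥ 49·C(z/49, 2) = z(z − 49)/(2·49), giving z² − 49z − 49·99·98 ≤ 0 and hence z ≤ (1/2)[49 + √(2401 + 4·475398)] = (1/2)[49 + √1903993] ≈ (1/2)(49 + 1379.8525) = 714.4263.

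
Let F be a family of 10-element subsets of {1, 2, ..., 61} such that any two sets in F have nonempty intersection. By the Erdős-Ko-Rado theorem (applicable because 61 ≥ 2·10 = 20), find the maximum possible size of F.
max |F| = C(60, 9) = 14783142660

The Erdős-Ko-Rado theorem states: for n ≥ 2k, an intersecting family of k-subsets of an n-element set has size at most C(n − 1, k − 1), with equality for 'star' families {A ⊆ [n] : |A| = k, i ∈ A} (fix an element i). For n = 61, k = 10: C(60, 9) = 14783142660.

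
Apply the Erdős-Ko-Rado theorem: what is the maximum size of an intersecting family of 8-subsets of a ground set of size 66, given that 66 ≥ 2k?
max |F| = C(65, 7) = 696190560

The Erdős-Ko-Rado theorem states: for n ≥ 2k, an intersecting family of k-subsets of an n-element set has size at most C(n − 1, k − 1), with equality for 'star' families {A ⊆ [n] : |A| = k, i ∈ A} (fix an element i). For n = 66, k = 8: C(65, 7) = 696190560.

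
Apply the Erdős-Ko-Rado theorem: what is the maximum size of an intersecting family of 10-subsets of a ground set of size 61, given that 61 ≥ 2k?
max |F| = C(60, 9) = 14783142660

The Erdős-Ko-Rado theorem states: for n ≥ 2k, an intersecting family of k-subsets of an n-element set has size at most C(n − 1, k − 1), with equality for 'star' families {A ⊆ [n] : |A| = k, i ∈ A} (fix an element i). For n = 61, k = 10: C(60, 9) = 14783142660.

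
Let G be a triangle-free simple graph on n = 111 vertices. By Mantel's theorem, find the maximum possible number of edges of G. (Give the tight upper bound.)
ex(111, K_3) = ⌊111^2/4⌋ = 3080

Mantel (1907): a triangle-free graph on n vertices has at most ⌊n^2/4⌋ edges, with equality for the complete bipartite graph K_{⌊n/2⌋, ⌈n/2⌉}. For n = 111: ⌊111^2/4⌋ = ⌊12321/4⌋ = 3080. The extremal graph is K_{55, 56}, which has 55·56 = 3080 edges.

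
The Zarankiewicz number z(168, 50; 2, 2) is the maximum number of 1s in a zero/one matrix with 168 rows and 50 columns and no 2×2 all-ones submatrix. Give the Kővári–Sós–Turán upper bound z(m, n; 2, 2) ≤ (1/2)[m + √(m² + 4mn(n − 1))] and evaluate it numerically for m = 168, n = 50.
z(168, 50; 2, 2) ≤ (1/2)[168 + √(168² + 4·168·50·49)] = (1/2)[168 + √1674624] = 731.0363

Kővári–Sós–Turán: let r_1, ..., r_168 be the row sums and z = Σ r_i the total number of 1s. Each pair of columns can share at most one row with both entries 1 (else a 2×2 all-ones block appears), so Σ_i C(r_i, 2) ≤ C(50, 2) = 1225. By convexity Σ_i C(r_i, 2) ≥ 168·C(z/168, 2) = z(z − 168)/(2·168), giving z² − 168z − 168·50·49 ≤ 0 and hence z ≤ (1/2)[168 + √(28224 + 4·411600)] = (1/2)[168 + √1674624] ≈ (1/2)(168 + 1294.0726) = 731.0363.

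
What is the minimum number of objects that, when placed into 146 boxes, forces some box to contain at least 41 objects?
n = (41 − 1)·146 + 1 = 5841

By the generalised pigeonhole principle, to guarantee some box contains ≥ r objects we need more than (r − 1) · k objects total. Threshold: n = (r − 1) · k + 1. With r = 41 and k = 146: n = 40 · 146 + 1 = 5840 + 1 = 5841. For n = 5840 = 40 · 146, we can put exactly 40 objects in every box, avoiding 41 in any single one — so 5841 is tight.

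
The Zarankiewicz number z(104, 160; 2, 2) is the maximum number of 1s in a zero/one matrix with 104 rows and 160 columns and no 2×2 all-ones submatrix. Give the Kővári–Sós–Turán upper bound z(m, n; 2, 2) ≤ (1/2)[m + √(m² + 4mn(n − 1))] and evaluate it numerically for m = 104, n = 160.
z(104, 160; 2, 2) ≤ (1/2)[104 + √(104² + 4·104·160·159)] = (1/2)[104 + √10593856] = 1679.4102

Kővári–Sós–Turán: let r_1, ..., r_104 be the row sums and z = Σ r_i the total number of 1s. Each pair of columns can share at most one row with both entries 1 (else a 2×2 all-ones block appears), so Σ_i C(r_i, 2) ≤ C(160, 2) = 12720. By convexity Σ_i C(r_i, 2) ≥ 104·C(z/104, 2) = z(z − 104)/(2·104), giving z² − 104z − 104·160·159 ≤ 0 and hence z ≤ (1/2)[104 + √(10816 + 4·2645760)] = (1/2)[104 + √10593856] ≈ (1/2)(104 + 3254.8204) = 1679.4102.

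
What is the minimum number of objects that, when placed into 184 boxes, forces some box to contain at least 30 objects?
n = (30 − 1)·184 + 1 = 5337

By the generalised pigeonhole principle, to guarantee some box contains ≥ r objects we need more than (r − 1) · k objects total. Threshold: n = (r − 1) · k + 1. With r = 30 and k = 184: n = 29 · 184 + 1 = 5336 + 1 = 5337. For n = 5336 = 29 · 184, we can put exactly 29 objects in every box, avoiding 30 in any single one — so 5337 is tight.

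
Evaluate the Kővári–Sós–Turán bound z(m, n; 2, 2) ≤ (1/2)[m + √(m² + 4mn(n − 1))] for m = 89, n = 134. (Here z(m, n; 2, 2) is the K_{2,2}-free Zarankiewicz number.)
z(89, 134; 2, 2) ≤ (1/2)[89 + √(89² + 4·89·134·133)] = (1/2)[89 + √6352553] = 1304.7136

Kővári–Sós–Turán: let r_1, ..., r_89 be the row sums and z = Σ r_i the total number of 1s. Each pair of columns can share at most one row with both entries 1 (else a 2×2 all-ones block appears), so Σ_i C(r_i, 2) ≤ C(134, 2) = 8911. By convexity Σ_i C(r_i, 2) ≥ 89·C(z/89, 2) = z(z − 89)/(2·89), giving z² − 89z − 89·134·133 ≤ 0 and hence z ≤ (1/2)[89 + √(7921 + 4·1586158)] = (1/2)[89 + √6352553] ≈ (1/2)(89 + 2520.4271) = 1304.7136.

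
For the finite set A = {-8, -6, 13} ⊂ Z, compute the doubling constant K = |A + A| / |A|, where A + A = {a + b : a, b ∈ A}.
K = |A + A| / |A| = 6/3 = 2

Enumerate A + A = {a + b : a, b ∈ A}. With |A| = 3, there are |A|^2 = 9 ordered sum pairs; collecting distinct values, A + A = {-16, -14, -12, 5, 7, 26}, so |A + A| = 6. Thus K = 6/3 = 2. For comparison, the minimum possible |A + A| over all 3-element sets is 2·3 − 1 = 5 (so min K = 5/3), attained only by arithmetic progressions.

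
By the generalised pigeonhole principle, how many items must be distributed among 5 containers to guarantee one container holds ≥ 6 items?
n = (6 − 1)·5 + 1 = 26

By the generalised pigeonhole principle, to guarantee some box contains ≥ r objects we need more than (r − 1) · k objects total. Threshold: n = (r − 1) · k + 1. With r = 6 and k = 5: n = 5 · 5 + 1 = 25 + 1 = 26. For n = 25 = 5 · 5, we can put exactly 5 objects in every box, avoiding 6 in any single one — so 26 is tight.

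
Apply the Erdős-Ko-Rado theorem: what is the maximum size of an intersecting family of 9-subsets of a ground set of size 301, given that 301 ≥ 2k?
max |F| = C(300, 8) = 1481062243936275

The Erdős-Ko-Rado theorem states: for n ≥ 2k, an intersecting family of k-subsets of an n-element set has size at most C(n − 1, k − 1), with equality for 'star' families {A ⊆ [n] : |A| = k, i ∈ A} (fix an element i). For n = 301, k = 9: C(300, 8) = 1481062243936275.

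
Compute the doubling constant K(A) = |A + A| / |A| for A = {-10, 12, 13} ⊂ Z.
K = |A + A| / |A| = 6/3 = 2

Enumerate A + A = {a + b : a, b ∈ A}. With |A| = 3, there are |A|^2 = 9 ordered sum pairs; collecting distinct values, A + A = {-20, 2, 3, 24, 25, 26}, so |A + A| = 6. Thus K = 6/3 = 2. For comparison, the minimum possible |A + A| over all 3-element sets is 2·3 − 1 = 5 (so min K = 5/3), attained only by arithmetic progressions.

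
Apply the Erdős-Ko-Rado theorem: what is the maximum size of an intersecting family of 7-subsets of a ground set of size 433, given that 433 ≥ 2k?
max |F| = C(432, 6) = 8718181624152

The Erdős-Ko-Rado theorem states: for n ≥ 2k, an intersecting family of k-subsets of an n-element set has size at most C(n − 1, k − 1), with equality for 'star' families {A ⊆ [n] : |A| = k, i ∈ A} (fix an element i). For n = 433, k = 7: C(432, 6) = 8718181624152.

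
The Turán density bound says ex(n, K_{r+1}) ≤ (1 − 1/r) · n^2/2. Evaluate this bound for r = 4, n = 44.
Turán density bound = (3/4) · 44^2/2 = 726

Turán's theorem: ex(n, K_{r+1}) is achieved by the complete r-partite Turán graph T(n, r) with parts as balanced as possible, and is at most (1 − 1/r) · n^2/2. For r = 4, n = 44: the density bound is (3/4) · 1936/2 = 726. Since 4 ∣ 44, the Turán graph T(44, 4) has parts of equal size 11, and its edge count e(T(44, 4)) = 726 attains the density bound exactly.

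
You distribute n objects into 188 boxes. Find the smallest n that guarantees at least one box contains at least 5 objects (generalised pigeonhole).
n = (5 − 1)·188 + 1 = 753

By the generalised pigeonhole principle, to guarantee some box contains ≥ r objects we need more than (r − 1) · k objects total. Threshold: n = (r − 1) · k + 1. With r = 5 and k = 188: n = 4 · 188 + 1 = 752 + 1 = 753. For n = 752 = 4 · 188, we can put exactly 4 objects in every box, avoiding 5 in any single one — so 753 is tight.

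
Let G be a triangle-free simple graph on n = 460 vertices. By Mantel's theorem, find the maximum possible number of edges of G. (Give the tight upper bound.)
ex(460, K_3) = ⌊460^2/4⌋ = 52900

Mantel (1907): a triangle-free graph on n vertices has at most ⌊n^2/4⌋ edges, with equality for the complete bipartite graph K_{⌊n/2⌋, ⌈n/2⌉}. For n = 460: ⌊460^2/4⌋ = ⌊211600/4⌋ = 52900. The extremal graph is K_{230, 230}, which has 230·230 = 52900 edges.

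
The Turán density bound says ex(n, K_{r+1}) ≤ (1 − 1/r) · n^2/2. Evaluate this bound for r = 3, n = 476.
Turán density bound = (2/3) · 476^2/2 = 226576/3 ≈ 75525.3333

Turán's theorem: ex(n, K_{r+1}) is achieved by the complete r-partite Turán graph T(n, r) with parts as balanced as possible, and is at most (1 − 1/r) · n^2/2. For r = 3, n = 476: the density bound is (2/3) · 226576/2 = 226576/3 ≈ 75525.3333. The integer-valued extremum is e(T(476, 3)) = 75525, which is strictly less than the density bound 226576/3 since 3 ∤ 476 (the parts of T(476, 3) cannot all be equal).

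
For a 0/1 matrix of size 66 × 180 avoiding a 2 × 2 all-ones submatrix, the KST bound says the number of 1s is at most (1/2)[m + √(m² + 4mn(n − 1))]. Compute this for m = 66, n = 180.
z(66, 180; 2, 2) ≤ (1/2)[66 + √(66² + 4·66·180·179)] = (1/2)[66 + √8510436] = 1491.6326

Kővári–Sós–Turán: let r_1, ..., r_66 be the row sums and z = Σ r_i the total number of 1s. Each pair of columns can share at most one row with both entries 1 (else a 2×2 all-ones block appears), so Σ_i C(r_i, 2) ≤ C(180, 2) = 16110. By convexity Σ_i C(r_i, 2) ≥ 66·C(z/66, 2) = z(z − 66)/(2·66), giving z² − 66z − 66·180·179 ≤ 0 and hence z ≤ (1/2)[66 + √(4356 + 4·2126520)] = (1/2)[66 + √8510436] ≈ (1/2)(66 + 2917.2652) = 1491.6326.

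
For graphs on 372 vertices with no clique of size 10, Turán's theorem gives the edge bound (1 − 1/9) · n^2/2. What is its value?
Turán density bound = (8/9) · 372^2/2 = 61504

Turán's theorem: ex(n, K_{r+1}) is achieved by the complete r-partite Turán graph T(n, r) with parts as balanced as possible, and is at most (1 − 1/r) · n^2/2. For r = 9, n = 372: the density bound is (8/9) · 138384/2 = 61504. The integer-valued extremum is e(T(372, 9)) = 61503, which is strictly less than the density bound 61504 since 9 ∤ 372 (the parts of T(372, 9) cannot all be equal).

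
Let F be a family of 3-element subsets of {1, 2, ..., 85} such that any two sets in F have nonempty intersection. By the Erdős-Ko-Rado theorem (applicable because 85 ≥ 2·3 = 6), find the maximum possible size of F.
max |F| = C(84, 2) = 3486

The Erdős-Ko-Rado theorem states: for n ≥ 2k, an intersecting family of k-subsets of an n-element set has size at most C(n − 1, k − 1), with equality for 'star' families {A ⊆ [n] : |A| = k, i ∈ A} (fix an element i). For n = 85, k = 3: C(84, 2) = 3486.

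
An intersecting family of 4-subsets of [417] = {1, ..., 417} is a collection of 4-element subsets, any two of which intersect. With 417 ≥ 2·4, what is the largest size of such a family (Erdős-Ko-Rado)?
max |F| = C(416, 3) = 11912160

The Erdős-Ko-Rado theorem states: for n ≥ 2k, an intersecting family of k-subsets of an n-element set has size at most C(n − 1, k − 1), with equality for 'star' families {A ⊆ [n] : |A| = k, i ∈ A} (fix an element i). For n = 417, k = 4: C(416, 3) = 11912160.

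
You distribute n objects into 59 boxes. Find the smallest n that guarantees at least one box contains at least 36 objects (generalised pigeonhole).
n = (36 − 1)·59 + 1 = 2066

By the generalised pigeonhole principle, to guarantee some box contains ≥ r objects we need more than (r − 1) · k objects total. Threshold: n = (r − 1) · k + 1. With r = 36 and k = 59: n = 35 · 59 + 1 = 2065 + 1 = 2066. For n = 2065 = 35 · 59, we can put exactly 35 objects in every box, avoiding 36 in any single one — so 2066 is tight.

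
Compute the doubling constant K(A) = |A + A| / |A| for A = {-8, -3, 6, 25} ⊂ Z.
K = |A + A| / |A| = 10/4 = 5/2

Enumerate A + A = {a + b : a, b ∈ A}. With |A| = 4, there are |A|^2 = 16 ordered sum pairs; collecting distinct values, A + A = {-16, -11, -6, -2, 3, 12, 17, 22, 31, 50}, so |A + A| = 10. Thus K = 10/4 = 5/2. For comparison, the minimum possible |A + A| over all 4-element sets is 2·4 − 1 = 7 (so min K = 7/4), attained only by arithmetic progressions.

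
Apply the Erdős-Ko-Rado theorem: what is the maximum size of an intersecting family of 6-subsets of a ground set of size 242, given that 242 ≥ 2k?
max |F| = C(241, 5) = 6497858388

Erdős-Ko-Rado (1961): when n ≥ 2k, max |F| = C(n−1, k−1). The bound is attained by the star {A : i ∈ A} for any fixed i ∈ [n]. Here C(242−1, 6−1) = C(241, 5) = 6497858388.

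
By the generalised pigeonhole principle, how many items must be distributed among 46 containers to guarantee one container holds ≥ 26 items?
n = (26 − 1)·46 + 1 = 1151

By the generalised pigeonhole principle, to guarantee some box contains ≥ r objects we need more than (r − 1) · k objects total. Threshold: n = (r − 1) · k + 1. With r = 26 and k = 46: n = 25 · 46 + 1 = 1150 + 1 = 1151. For n = 1150 = 25 · 46, we can put exactly 25 objects in every box, avoiding 26 in any single one — so 1151 is tight.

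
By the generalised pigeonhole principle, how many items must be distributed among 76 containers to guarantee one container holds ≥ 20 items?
n = (20 − 1)·76 + 1 = 1445

By the generalised pigeonhole principle, to guarantee some box contains ≥ r objects we need more than (r − 1) · k objects total. Threshold: n = (r − 1) · k + 1. With r = 20 and k = 76: n = 19 · 76 + 1 = 1444 + 1 = 1445. For n = 1444 = 19 · 76, we can put exactly 19 objects in every box, avoiding 20 in any single one — so 1445 is tight.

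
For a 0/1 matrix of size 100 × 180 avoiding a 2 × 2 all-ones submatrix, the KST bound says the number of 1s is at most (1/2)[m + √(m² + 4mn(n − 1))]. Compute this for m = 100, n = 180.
z(100, 180; 2, 2) ≤ (1/2)[100 + √(100² + 4·100·180·179)] = (1/2)[100 + √12898000] = 1845.6893

Kővári–Sós–Turán: let r_1, ..., r_100 be the row sums and z = Σ r_i the total number of 1s. Each pair of columns can share at most one row with both entries 1 (else a 2×2 all-ones block appears), so Σ_i C(r_i, 2) ≤ C(180, 2) = 16110. By convexity Σ_i C(r_i, 2) ≥ 100·C(z/100, 2) = z(z − 100)/(2·100), giving z² − 100z − 100·180·179 ≤ 0 and hence z ≤ (1/2)[100 + √(10000 + 4·3222000)] = (1/2)[100 + √12898000] ≈ (1/2)(100 + 3591.3786) = 1845.6893.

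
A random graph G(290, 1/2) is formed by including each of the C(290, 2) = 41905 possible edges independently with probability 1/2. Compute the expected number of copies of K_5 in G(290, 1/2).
E[# K_5] = C(290, 5) · (1/2)^C(5, 2) = 16510301808 / 2^10 = 1031893863/64 = 16123341.609375

For each 5-subset S of vertices (there are C(290, 5) = 16510301808 such S), let X_S = 1 if S induces a K_5 (all C(5, 2) = 10 edges present). Then P(X_S = 1) = (1/2)^10 = 1/1024. By linearity of expectation, E[# K_5] = C(290, 5) · (1/2)^10 = 16510301808 / 1024 = 1031893863/64 = 16123341.609375.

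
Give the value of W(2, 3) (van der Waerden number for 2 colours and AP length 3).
W(2, 3) = 9

Lower bound: the 2-colouring RRBBRRBB of {1, ..., 8} (R at positions {1, 2, 5, 6}, B at {3, 4, 7, 8}) contains no monochromatic 3-term AP, so W(2, 3) > 8. Upper bound: a case analysis on any 2-colouring of {1, ..., 9} forces such an AP. Hence W(2, 3) = 9.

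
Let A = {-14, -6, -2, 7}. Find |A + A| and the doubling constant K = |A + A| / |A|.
K = |A + A| / |A| = 10/4 = 5/2

Enumerate A + A = {a + b : a, b ∈ A}. With |A| = 4, there are |A|^2 = 16 ordered sum pairs; collecting distinct values, A + A = {-28, -20, -16, -12, -8, -7, -4, 1, 5, 14}, so |A + A| = 10. Thus K = 10/4 = 5/2. For comparison, the minimum possible |A + A| over all 4-element sets is 2·4 − 1 = 7 (so min K = 7/4), attained only by arithmetic progressions.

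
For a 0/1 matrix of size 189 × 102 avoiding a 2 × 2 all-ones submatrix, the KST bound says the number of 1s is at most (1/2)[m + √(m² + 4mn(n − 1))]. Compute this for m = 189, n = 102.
z(189, 102; 2, 2) ≤ (1/2)[189 + √(189² + 4·189·102·101)] = (1/2)[189 + √7824033] = 1493.0736

Kővári–Sós–Turán: let r_1, ..., r_189 be the row sums and z = Σ r_i the total number of 1s. Each pair of columns can share at most one row with both entries 1 (else a 2×2 all-ones block appears), so Σ_i C(r_i, 2) ≤ C(102, 2) = 5151. By convexity Σ_i C(r_i, 2) ≥ 189·C(z/189, 2) = z(z − 189)/(2·189), giving z² − 189z − 189·102·101 ≤ 0 and hence z ≤ (1/2)[189 + √(35721 + 4·1947078)] = (1/2)[189 + √7824033] ≈ (1/2)(189 + 2797.1473) = 1493.0736.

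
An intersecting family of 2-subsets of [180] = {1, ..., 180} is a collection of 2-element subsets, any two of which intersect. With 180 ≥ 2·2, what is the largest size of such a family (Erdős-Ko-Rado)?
max |F| = C(179, 1) = 179

Erdős-Ko-Rado (1961): when n ≥ 2k, max |F| = C(n−1, k−1). The bound is attained by the star {A : i ∈ A} for any fixed i ∈ [n]. Here C(180−1, 2−1) = C(179, 1) = 179.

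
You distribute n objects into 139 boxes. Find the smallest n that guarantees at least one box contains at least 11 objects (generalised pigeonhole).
n = (11 − 1)·139 + 1 = 1391

By the generalised pigeonhole principle, to guarantee some box contains ≥ r objects we need more than (r − 1) · k objects total. Threshold: n = (r − 1) · k + 1. With r = 11 and k = 139: n = 10 · 139 + 1 = 1390 + 1 = 1391. For n = 1390 = 10 · 139, we can put exactly 10 objects in every box, avoiding 11 in any single one — so 1391 is tight.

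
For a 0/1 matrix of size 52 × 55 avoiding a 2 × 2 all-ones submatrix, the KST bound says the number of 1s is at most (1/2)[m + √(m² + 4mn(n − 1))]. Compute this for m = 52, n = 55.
z(52, 55; 2, 2) ≤ (1/2)[52 + √(52² + 4·52·55·54)] = (1/2)[52 + √620464] = 419.8477

Kővári–Sós–Turán: let r_1, ..., r_52 be the row sums and z = Σ r_i the total number of 1s. Each pair of columns can share at most one row with both entries 1 (else a 2×2 all-ones block appears), so Σ_i C(r_i, 2) ≤ C(55, 2) = 1485. By convexity Σ_i C(r_i, 2) ≥ 52·C(z/52, 2) = z(z − 52)/(2·52), giving z² − 52z − 52·55·54 ≤ 0 and hence z ≤ (1/2)[52 + √(2704 + 4·154440)] = (1/2)[52 + √620464] ≈ (1/2)(52 + 787.6954) = 419.8477.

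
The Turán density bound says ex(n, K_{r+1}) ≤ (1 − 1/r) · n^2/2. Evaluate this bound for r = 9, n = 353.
Turán density bound = (8/9) · 353^2/2 = 498436/9 ≈ 55381.7778

Turán's theorem: ex(n, K_{r+1}) is achieved by the complete r-partite Turán graph T(n, r) with parts as balanced as possible, and is at most (1 − 1/r) · n^2/2. For r = 9, n = 353: the density bound is (8/9) · 124609/2 = 498436/9 ≈ 55381.7778. The integer-valued extremum is e(T(353, 9)) = 55381, which is strictly less than the density bound 498436/9 since 9 ∤ 353 (the parts of T(353, 9) cannot all be equal).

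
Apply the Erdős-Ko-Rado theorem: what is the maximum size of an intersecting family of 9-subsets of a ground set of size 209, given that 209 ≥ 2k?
max |F| = C(208, 8) = 75824205888366

The Erdős-Ko-Rado theorem states: for n ≥ 2k, an intersecting family of k-subsets of an n-element set has size at most C(n − 1, k − 1), with equality for 'star' families {A ⊆ [n] : |A| = k, i ∈ A} (fix an element i). For n = 209, k = 9: C(208, 8) = 75824205888366.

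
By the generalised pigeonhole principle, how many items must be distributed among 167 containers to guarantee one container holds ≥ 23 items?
n = (23 − 1)·167 + 1 = 3675

By the generalised pigeonhole principle, to guarantee some box contains ≥ r objects we need more than (r − 1) · k objects total. Threshold: n = (r − 1) · k + 1. With r = 23 and k = 167: n = 22 · 167 + 1 = 3674 + 1 = 3675. For n = 3674 = 22 · 167, we can put exactly 22 objects in every box, avoiding 23 in any single one — so 3675 is tight.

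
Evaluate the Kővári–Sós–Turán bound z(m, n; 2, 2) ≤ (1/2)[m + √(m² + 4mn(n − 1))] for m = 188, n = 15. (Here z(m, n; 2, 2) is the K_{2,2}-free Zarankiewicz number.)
z(188, 15; 2, 2) ≤ (1/2)[188 + √(188² + 4·188·15·14)] = (1/2)[188 + √193264] = 313.809

Kővári–Sós–Turán: let r_1, ..., r_188 be the row sums and z = Σ r_i the total number of 1s. Each pair of columns can share at most one row with both entries 1 (else a 2×2 all-ones block appears), so Σ_i C(r_i, 2) ≤ C(15, 2) = 105. By convexity Σ_i C(r_i, 2) ≥ 188·C(z/188, 2) = z(z − 188)/(2·188), giving z² − 188z − 188·15·14 ≤ 0 and hence z ≤ (1/2)[188 + √(35344 + 4·39480)] = (1/2)[188 + √193264] ≈ (1/2)(188 + 439.618) = 313.809.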